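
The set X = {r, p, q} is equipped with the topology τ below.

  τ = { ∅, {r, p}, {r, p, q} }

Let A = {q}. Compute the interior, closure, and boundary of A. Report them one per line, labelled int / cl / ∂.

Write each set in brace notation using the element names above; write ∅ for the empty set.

int(A) = ∅
cl(A)  = {q}
∂A     = {q}

interior: largest open inside A is ∅ (from ∅)
cl via duality: int({r, p}) = {r, p}, so X∖{r, p} = {q}
cl∖int = {q}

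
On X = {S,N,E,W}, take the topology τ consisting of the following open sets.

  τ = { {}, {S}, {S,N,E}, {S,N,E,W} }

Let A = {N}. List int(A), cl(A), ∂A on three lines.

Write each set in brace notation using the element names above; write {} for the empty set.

open subsets of A: {}; so int(A) = {}
closure: X∖int(X∖A) = X∖{S} = {N,E,W}
∂A = {N,E,W} minus {} = {N,E,W}

int(A) = {}
cl(A)  = {N,E,W}
∂A     = {N,E,W}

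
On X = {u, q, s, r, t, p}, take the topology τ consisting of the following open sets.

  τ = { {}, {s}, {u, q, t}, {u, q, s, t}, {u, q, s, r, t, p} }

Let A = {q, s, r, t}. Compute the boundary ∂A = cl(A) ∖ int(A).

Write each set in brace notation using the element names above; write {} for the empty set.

{u, q, r, t, p}

interior: largest open inside A is {s} (from {}, {s})
cl via duality: int({u, p}) = {}, so X∖{} = {u, q, s, r, t, p}
cl∖int = {u, q, r, t, p}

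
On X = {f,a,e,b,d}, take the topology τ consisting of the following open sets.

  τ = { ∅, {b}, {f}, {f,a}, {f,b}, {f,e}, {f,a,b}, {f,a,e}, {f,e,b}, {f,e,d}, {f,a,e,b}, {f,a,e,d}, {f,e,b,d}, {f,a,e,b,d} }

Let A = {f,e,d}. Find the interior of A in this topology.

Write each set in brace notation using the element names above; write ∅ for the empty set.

opens ⊆ A: ∅, {f}, {f,e}, {f,e,d}; union → int = {f,e,d}

{f,e,d}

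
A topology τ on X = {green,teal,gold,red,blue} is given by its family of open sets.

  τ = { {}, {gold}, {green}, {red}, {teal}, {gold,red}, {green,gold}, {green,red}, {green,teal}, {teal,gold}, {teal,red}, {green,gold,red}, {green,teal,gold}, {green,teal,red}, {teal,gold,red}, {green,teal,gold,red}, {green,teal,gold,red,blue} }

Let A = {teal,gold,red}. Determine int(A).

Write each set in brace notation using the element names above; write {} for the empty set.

U open, U⊆A: {}, {gold}, {red}, {teal}, {gold,red}, {teal,gold}, {teal,red}, {teal,gold,red}. int(A) = ⋃ = {teal,gold,red}

{teal,gold,red}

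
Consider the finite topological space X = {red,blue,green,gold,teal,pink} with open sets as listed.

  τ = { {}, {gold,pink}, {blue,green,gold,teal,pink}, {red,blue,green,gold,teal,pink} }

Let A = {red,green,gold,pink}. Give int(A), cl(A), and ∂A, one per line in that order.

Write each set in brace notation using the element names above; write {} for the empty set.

opens ⊆ A: {}, {gold,pink}; union → int = {gold,pink}
complement {blue,teal}; its interior {}; cl(A) = X∖{} = {red,blue,green,gold,teal,pink}
boundary = {red,blue,green,gold,teal,pink} ∖ {gold,pink} = {red,blue,green,teal}

int(A) = {gold,pink}
cl(A)  = {red,blue,green,gold,teal,pink}
∂A     = {red,blue,green,teal}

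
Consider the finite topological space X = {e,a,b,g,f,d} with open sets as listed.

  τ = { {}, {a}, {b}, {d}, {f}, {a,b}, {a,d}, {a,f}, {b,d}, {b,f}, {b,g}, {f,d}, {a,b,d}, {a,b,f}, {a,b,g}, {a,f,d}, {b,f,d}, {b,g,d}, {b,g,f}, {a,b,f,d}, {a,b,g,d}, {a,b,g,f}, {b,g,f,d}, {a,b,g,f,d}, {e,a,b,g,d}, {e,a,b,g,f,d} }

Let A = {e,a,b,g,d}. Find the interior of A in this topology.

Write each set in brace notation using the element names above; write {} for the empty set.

{e,a,b,g,d}

open subsets of A: {}, {b}, {a}, {d}, {b,d}, {a,b}, {b,g}, {a,d}, {a,b,g}, {b,g,d}, {a,b,d}, {a,b,g,d}, {e,a,b,g,d}; so int(A) = {e,a,b,g,d}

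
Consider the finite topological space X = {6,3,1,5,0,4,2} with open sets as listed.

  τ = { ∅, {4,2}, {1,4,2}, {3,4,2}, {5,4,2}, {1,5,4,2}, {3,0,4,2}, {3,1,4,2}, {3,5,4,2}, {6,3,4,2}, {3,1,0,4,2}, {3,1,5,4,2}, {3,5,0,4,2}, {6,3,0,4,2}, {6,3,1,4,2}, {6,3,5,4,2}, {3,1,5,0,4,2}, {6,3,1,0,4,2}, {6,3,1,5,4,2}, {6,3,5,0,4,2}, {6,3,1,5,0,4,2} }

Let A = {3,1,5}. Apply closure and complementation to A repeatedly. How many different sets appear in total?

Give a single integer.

6

complement {6,0,4,2}; its interior {4,2}; cl(A) = X∖{4,2} = {6,3,1,5,0}
With k = closure, c = complement:
  1. A     = {3,1,5}
  2. kA    = {6,3,1,5,0}
  3. cA    = {6,0,4,2}
  4. ckA   = {4,2}
  5. kcA   = {6,3,1,5,0,4,2}
  6. ckcA  = ∅
k, c of each give nothing new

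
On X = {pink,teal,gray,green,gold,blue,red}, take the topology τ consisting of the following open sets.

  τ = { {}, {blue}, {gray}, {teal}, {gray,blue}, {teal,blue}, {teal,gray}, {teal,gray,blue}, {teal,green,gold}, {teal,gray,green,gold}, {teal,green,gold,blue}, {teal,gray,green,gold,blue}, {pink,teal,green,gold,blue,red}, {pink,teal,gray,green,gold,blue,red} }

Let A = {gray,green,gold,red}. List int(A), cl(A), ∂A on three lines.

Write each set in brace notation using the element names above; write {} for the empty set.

int(A) = {gray}
cl(A)  = {pink,gray,green,gold,red}
∂A     = {pink,green,gold,red}

open subsets of A: {}, {gray}; so int(A) = {gray}
closure: X∖int(X∖A) = X∖{teal,blue} = {pink,gray,green,gold,red}
∂A = {pink,gray,green,gold,red} minus {gray} = {pink,green,gold,red}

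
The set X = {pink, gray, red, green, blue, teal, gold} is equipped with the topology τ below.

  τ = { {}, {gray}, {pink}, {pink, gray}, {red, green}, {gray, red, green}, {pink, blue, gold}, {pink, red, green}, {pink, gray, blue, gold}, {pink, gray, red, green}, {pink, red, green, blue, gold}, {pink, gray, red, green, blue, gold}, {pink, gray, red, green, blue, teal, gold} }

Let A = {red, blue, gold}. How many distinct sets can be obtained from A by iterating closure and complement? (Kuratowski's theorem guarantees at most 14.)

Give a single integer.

cl via duality: int({pink, gray, green, teal}) = {pink, gray}, so X∖{pink, gray} = {red, green, blue, teal, gold}
Write k for closure, c for complement:
  1. A     = {red, blue, gold}
  2. kA    = {red, green, blue, teal, gold}
  3. cA    = {pink, gray, green, teal}
  4. ckA   = {pink, gray}
  5. kcA   = {pink, gray, red, green, blue, teal, gold}
  6. kckA  = {pink, gray, blue, teal, gold}
  7. ckcA  = {}
  8. ckckA = {red, green}
  9. kckckA = {red, green, teal}
  10. ckckckA = {pink, gray, blue, gold}
applying k or c yields no new set

10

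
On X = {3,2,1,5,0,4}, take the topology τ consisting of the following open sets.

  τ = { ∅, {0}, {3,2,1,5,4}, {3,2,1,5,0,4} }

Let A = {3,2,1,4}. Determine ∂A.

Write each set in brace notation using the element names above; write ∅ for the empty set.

{3,2,1,5,4}

U open, U⊆A: ∅. int(A) = ⋃ = ∅
X∖A={5,0}, int(X∖A)={0}, hence cl(A)={3,2,1,5,4}
∂A: remove int from cl → {3,2,1,5,4}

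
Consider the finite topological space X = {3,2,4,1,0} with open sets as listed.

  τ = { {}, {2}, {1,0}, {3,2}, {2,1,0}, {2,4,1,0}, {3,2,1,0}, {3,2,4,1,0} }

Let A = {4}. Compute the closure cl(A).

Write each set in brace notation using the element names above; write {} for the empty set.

X∖A={3,2,1,0}, int(X∖A)={3,2,1,0}, hence cl(A)={4}

{4}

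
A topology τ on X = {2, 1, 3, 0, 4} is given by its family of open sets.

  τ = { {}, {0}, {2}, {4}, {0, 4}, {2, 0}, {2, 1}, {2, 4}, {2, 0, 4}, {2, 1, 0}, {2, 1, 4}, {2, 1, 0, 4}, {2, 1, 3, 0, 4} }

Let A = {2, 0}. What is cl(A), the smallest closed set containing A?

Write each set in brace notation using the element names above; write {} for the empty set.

cl via duality: int({1, 3, 4}) = {4}, so X∖{4} = {2, 1, 3, 0}

{2, 1, 3, 0}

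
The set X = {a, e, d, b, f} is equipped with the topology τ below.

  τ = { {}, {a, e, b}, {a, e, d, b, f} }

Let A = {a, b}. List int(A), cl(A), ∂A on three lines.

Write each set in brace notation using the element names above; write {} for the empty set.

int(A) = {}
cl(A)  = {a, e, d, b, f}
∂A     = {a, e, d, b, f}

U open, U⊆A: {}. int(A) = ⋃ = {}
X∖A={e, d, f}, int(X∖A)={}, hence cl(A)={a, e, d, b, f}
∂A: remove int from cl → {a, e, d, b, f}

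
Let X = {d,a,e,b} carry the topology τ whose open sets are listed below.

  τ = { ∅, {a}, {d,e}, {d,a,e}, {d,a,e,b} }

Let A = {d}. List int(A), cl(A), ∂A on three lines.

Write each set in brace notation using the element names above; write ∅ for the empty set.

int(A) = ∅
cl(A)  = {d,e,b}
∂A     = {d,e,b}

interior: largest open inside A is ∅ (from ∅)
cl via duality: int({a,e,b}) = {a}, so X∖{a} = {d,e,b}
cl∖int = {d,e,b}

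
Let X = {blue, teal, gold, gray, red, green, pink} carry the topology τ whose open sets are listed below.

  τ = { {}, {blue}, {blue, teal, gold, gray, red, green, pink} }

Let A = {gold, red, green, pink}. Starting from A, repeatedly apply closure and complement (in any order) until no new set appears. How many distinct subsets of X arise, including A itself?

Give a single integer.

6

complement {blue, teal, gray}; its interior {blue}; cl(A) = X∖{blue} = {teal, gold, gray, red, green, pink}
With k = closure, c = complement:
  1. A     = {gold, red, green, pink}
  2. kA    = {teal, gold, gray, red, green, pink}
  3. cA    = {blue, teal, gray}
  4. ckA   = {blue}
  5. kcA   = {blue, teal, gold, gray, red, green, pink}
  6. ckcA  = {}
k, c of each give nothing new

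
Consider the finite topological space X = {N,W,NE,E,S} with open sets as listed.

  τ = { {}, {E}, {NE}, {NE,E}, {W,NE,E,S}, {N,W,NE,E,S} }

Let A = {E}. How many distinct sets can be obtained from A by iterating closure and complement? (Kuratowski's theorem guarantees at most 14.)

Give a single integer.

4

X∖A={N,W,NE,S}, int(X∖A)={NE}, hence cl(A)={N,W,E,S}
Orbit (k=closure, c=complement):
  1. A     = {E}
  2. kA    = {N,W,E,S}
  3. cA    = {N,W,NE,S}
  4. ckA   = {NE}
(closed under both — stop)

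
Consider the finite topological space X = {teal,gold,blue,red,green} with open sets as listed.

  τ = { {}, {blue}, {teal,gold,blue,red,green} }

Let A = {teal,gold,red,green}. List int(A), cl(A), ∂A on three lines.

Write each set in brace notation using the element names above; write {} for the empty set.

U open, U⊆A: {}. int(A) = ⋃ = {}
X∖A={blue}, int(X∖A)={blue}, hence cl(A)={teal,gold,red,green}
∂A: remove int from cl → {teal,gold,red,green}

int(A) = {}
cl(A)  = {teal,gold,red,green}
∂A     = {teal,gold,red,green}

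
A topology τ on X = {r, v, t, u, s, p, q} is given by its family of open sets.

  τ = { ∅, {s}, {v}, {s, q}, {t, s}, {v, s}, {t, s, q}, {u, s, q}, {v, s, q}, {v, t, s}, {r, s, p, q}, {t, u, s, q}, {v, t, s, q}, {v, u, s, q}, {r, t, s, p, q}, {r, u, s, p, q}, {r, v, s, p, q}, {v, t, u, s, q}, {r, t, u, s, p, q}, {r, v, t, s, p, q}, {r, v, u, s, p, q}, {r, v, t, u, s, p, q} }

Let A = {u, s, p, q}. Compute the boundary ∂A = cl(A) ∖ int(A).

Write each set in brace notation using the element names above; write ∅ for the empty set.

interior: largest open inside A is {u, s, q} (from ∅, {s}, {s, q}, {u, s, q})
cl via duality: int({r, v, t}) = {v}, so X∖{v} = {r, t, u, s, p, q}
cl∖int = {r, t, p}

{r, t, p}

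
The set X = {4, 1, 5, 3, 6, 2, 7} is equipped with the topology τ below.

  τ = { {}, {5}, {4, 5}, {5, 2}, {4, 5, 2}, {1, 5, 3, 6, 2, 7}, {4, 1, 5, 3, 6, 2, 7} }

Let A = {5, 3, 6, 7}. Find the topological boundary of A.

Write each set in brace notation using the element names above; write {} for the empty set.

{4, 1, 3, 6, 2, 7}

open subsets of A: {}, {5}; so int(A) = {5}
closure: X∖int(X∖A) = X∖{} = {4, 1, 5, 3, 6, 2, 7}
∂A = {4, 1, 5, 3, 6, 2, 7} minus {5} = {4, 1, 3, 6, 2, 7}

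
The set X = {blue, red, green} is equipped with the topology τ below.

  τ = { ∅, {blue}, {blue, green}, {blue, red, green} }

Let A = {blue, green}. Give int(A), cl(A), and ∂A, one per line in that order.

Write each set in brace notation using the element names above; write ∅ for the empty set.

int(A) = {blue, green}
cl(A)  = {blue, red, green}
∂A     = {red}

interior: largest open inside A is {blue, green} (from ∅, {blue}, {blue, green})
cl via duality: int({red}) = ∅, so X∖∅ = {blue, red, green}
cl∖int = {red}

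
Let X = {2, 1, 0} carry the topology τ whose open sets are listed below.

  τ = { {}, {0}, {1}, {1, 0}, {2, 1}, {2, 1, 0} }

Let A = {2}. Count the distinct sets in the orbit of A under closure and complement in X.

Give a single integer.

4

closure: X∖int(X∖A) = X∖{1, 0} = {2}
Let k=closure and c=complement:
  1. A     = {2}
  2. cA    = {1, 0}
  3. kcA   = {2, 1, 0}
  4. ckcA  = {}
— saturated at 4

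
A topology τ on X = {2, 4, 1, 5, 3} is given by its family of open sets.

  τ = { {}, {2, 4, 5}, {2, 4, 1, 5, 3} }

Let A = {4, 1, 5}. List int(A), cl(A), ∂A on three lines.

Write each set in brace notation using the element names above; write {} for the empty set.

interior: largest open inside A is {} (from {})
cl via duality: int({2, 3}) = {}, so X∖{} = {2, 4, 1, 5, 3}
cl∖int = {2, 4, 1, 5, 3}

int(A) = {}
cl(A)  = {2, 4, 1, 5, 3}
∂A     = {2, 4, 1, 5, 3}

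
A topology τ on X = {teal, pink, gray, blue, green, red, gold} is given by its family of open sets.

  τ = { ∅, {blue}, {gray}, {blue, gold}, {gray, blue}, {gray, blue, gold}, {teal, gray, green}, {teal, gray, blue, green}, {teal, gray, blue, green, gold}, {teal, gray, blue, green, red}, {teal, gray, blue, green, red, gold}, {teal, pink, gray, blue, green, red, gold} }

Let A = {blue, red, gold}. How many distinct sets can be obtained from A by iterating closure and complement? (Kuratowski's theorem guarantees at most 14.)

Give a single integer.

6

closure: X∖int(X∖A) = X∖{teal, gray, green} = {pink, blue, red, gold}
Let k=closure and c=complement:
  1. A     = {blue, red, gold}
  2. kA    = {pink, blue, red, gold}
  3. cA    = {teal, pink, gray, green}
  4. ckA   = {teal, gray, green}
  5. kcA   = {teal, pink, gray, green, red}
  6. ckcA  = {blue, gold}
— saturated at 6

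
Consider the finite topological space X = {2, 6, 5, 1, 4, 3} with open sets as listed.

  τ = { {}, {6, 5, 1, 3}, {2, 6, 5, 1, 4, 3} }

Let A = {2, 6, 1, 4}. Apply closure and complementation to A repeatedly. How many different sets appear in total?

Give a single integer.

4

cl via duality: int({5, 3}) = {}, so X∖{} = {2, 6, 5, 1, 4, 3}
Write k for closure, c for complement:
  1. A     = {2, 6, 1, 4}
  2. kA    = {2, 6, 5, 1, 4, 3}
  3. cA    = {5, 3}
  4. ckA   = {}
applying k or c yields no new set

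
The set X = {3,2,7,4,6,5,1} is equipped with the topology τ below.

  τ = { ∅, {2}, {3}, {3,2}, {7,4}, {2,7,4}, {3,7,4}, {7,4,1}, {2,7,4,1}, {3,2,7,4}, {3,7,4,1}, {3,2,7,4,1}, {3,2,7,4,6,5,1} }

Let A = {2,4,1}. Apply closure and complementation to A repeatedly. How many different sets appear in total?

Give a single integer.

10

cl via duality: int({3,7,6,5}) = {3}, so X∖{3} = {2,7,4,6,5,1}
Write k for closure, c for complement:
  1. A     = {2,4,1}
  2. kA    = {2,7,4,6,5,1}
  3. cA    = {3,7,6,5}
  4. ckA   = {3}
  5. kcA   = {3,7,4,6,5,1}
  6. kckA  = {3,6,5}
  7. ckcA  = {2}
  8. ckckA = {2,7,4,1}
  9. kckcA = {2,6,5}
  10. ckckcA = {3,7,4,1}
applying k or c yields no new set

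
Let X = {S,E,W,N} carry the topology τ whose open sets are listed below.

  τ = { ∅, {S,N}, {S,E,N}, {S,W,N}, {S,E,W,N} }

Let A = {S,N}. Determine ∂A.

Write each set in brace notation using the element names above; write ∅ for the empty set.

opens ⊆ A: ∅, {S,N}; union → int = {S,N}
complement {E,W}; its interior ∅; cl(A) = X∖∅ = {S,E,W,N}
boundary = {S,E,W,N} ∖ {S,N} = {E,W}

{E,W}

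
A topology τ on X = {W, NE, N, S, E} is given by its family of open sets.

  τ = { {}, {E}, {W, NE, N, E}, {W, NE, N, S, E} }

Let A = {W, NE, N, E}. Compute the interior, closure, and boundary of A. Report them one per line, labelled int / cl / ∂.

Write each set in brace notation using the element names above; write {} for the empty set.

int(A) = {W, NE, N, E}
cl(A)  = {W, NE, N, S, E}
∂A     = {S}

interior: largest open inside A is {W, NE, N, E} (from {}, {E}, {W, NE, N, E})
cl via duality: int({S}) = {}, so X∖{} = {W, NE, N, S, E}
cl∖int = {S}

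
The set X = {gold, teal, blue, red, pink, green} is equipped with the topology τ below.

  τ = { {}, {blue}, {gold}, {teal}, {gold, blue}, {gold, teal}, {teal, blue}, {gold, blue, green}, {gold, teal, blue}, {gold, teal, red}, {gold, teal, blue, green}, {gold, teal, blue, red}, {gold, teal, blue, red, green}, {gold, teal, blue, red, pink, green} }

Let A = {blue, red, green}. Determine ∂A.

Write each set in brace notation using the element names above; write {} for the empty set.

{red, pink, green}

interior: largest open inside A is {blue} (from {}, {blue})
cl via duality: int({gold, teal, pink}) = {gold, teal}, so X∖{gold, teal} = {blue, red, pink, green}
cl∖int = {red, pink, green}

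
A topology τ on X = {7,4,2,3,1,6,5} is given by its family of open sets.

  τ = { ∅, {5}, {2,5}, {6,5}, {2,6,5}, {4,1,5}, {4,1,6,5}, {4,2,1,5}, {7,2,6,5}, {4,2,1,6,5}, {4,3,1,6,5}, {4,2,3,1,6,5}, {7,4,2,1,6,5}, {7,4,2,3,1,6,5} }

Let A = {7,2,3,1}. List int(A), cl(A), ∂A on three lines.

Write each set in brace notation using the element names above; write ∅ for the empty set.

opens ⊆ A: ∅; union → int = ∅
complement {4,6,5}; its interior {6,5}; cl(A) = X∖{6,5} = {7,4,2,3,1}
boundary = {7,4,2,3,1} ∖ ∅ = {7,4,2,3,1}

int(A) = ∅
cl(A)  = {7,4,2,3,1}
∂A     = {7,4,2,3,1}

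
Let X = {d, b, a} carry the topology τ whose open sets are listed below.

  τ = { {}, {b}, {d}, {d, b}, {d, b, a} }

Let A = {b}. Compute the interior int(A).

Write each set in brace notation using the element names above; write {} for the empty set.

interior: largest open inside A is {b} (from {}, {b})

{b}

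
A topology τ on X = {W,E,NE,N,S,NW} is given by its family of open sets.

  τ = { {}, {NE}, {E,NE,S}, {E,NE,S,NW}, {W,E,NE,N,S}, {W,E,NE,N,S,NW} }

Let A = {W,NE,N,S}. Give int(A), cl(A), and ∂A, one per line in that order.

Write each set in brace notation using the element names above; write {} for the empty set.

U open, U⊆A: {}, {NE}. int(A) = ⋃ = {NE}
X∖A={E,NW}, int(X∖A)={}, hence cl(A)={W,E,NE,N,S,NW}
∂A: remove int from cl → {W,E,N,S,NW}

int(A) = {NE}
cl(A)  = {W,E,NE,N,S,NW}
∂A     = {W,E,N,S,NW}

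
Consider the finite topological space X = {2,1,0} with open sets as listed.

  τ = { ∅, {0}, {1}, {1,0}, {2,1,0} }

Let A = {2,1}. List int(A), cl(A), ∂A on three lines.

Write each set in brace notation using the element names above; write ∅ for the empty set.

opens ⊆ A: ∅, {1}; union → int = {1}
complement {0}; its interior {0}; cl(A) = X∖{0} = {2,1}
boundary = {2,1} ∖ {1} = {2}

int(A) = {1}
cl(A)  = {2,1}
∂A     = {2}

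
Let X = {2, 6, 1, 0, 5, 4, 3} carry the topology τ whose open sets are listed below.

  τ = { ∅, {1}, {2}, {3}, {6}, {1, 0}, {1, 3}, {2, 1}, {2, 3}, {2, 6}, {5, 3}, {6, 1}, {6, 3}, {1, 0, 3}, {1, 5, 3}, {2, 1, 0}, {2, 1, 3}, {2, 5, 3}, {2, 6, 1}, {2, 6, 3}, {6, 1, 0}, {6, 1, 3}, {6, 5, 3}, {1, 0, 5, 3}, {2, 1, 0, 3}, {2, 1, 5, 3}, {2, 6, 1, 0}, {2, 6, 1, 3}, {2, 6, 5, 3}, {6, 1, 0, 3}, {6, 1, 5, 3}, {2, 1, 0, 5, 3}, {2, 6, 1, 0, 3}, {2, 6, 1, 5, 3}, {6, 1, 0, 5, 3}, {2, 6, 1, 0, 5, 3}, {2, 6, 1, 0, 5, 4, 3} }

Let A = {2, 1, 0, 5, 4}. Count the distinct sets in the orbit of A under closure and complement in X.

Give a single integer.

6

complement {6, 3}; its interior {6, 3}; cl(A) = X∖{6, 3} = {2, 1, 0, 5, 4}
With k = closure, c = complement:
  1. A     = {2, 1, 0, 5, 4}
  2. cA    = {6, 3}
  3. kcA   = {6, 5, 4, 3}
  4. ckcA  = {2, 1, 0}
  5. kckcA = {2, 1, 0, 4}
  6. ckckcA = {6, 5, 3}
k, c of each give nothing new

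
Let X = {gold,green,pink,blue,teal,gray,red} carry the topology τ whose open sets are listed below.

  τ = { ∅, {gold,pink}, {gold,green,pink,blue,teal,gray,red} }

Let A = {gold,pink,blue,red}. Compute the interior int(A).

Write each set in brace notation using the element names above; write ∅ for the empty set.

opens ⊆ A: ∅, {gold,pink}; union → int = {gold,pink}

{gold,pink}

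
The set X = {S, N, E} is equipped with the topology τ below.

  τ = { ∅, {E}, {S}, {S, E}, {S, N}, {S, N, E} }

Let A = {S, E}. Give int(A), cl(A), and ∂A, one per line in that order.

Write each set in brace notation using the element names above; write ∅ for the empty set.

interior: largest open inside A is {S, E} (from ∅, {S}, {E}, {S, E})
cl via duality: int({N}) = ∅, so X∖∅ = {S, N, E}
cl∖int = {N}

int(A) = {S, E}
cl(A)  = {S, N, E}
∂A     = {N}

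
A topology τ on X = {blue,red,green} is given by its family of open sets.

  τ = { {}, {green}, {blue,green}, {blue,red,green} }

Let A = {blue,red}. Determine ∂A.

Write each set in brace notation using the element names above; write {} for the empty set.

{blue,red}

U open, U⊆A: {}. int(A) = ⋃ = {}
X∖A={green}, int(X∖A)={green}, hence cl(A)={blue,red}
∂A: remove int from cl → {blue,red}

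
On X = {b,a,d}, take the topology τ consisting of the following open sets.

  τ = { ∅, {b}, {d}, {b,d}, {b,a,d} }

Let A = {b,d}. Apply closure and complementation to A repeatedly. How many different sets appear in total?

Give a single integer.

complement {a}; its interior ∅; cl(A) = X∖∅ = {b,a,d}
With k = closure, c = complement:
  1. A     = {b,d}
  2. kA    = {b,a,d}
  3. cA    = {a}
  4. ckA   = ∅
k, c of each give nothing new

4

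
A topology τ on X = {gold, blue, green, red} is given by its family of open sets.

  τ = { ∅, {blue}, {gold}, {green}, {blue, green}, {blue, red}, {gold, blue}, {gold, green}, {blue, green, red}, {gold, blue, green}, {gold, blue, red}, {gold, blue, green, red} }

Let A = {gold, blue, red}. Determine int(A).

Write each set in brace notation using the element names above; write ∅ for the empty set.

{gold, blue, red}

opens ⊆ A: ∅, {gold}, {blue}, {gold, blue}, {blue, red}, {gold, blue, red}; union → int = {gold, blue, red}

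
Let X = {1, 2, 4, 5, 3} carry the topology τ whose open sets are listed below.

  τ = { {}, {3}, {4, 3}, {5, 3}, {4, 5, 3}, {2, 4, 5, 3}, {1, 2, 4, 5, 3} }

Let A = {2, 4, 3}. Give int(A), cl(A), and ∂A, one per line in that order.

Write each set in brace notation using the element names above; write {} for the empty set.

int(A) = {4, 3}
cl(A)  = {1, 2, 4, 5, 3}
∂A     = {1, 2, 5}

opens ⊆ A: {}, {3}, {4, 3}; union → int = {4, 3}
complement {1, 5}; its interior {}; cl(A) = X∖{} = {1, 2, 4, 5, 3}
boundary = {1, 2, 4, 5, 3} ∖ {4, 3} = {1, 2, 5}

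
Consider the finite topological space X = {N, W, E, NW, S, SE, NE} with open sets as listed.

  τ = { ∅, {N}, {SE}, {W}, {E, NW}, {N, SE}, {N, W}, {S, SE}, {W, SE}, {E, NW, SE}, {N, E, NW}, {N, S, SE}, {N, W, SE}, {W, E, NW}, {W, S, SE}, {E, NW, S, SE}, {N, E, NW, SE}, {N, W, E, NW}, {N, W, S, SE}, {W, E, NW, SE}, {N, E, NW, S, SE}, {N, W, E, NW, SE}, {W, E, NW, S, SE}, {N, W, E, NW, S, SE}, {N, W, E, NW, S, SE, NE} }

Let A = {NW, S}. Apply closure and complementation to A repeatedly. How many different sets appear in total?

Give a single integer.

10

complement {N, W, E, SE, NE}; its interior {N, W, SE}; cl(A) = X∖{N, W, SE} = {E, NW, S, NE}
With k = closure, c = complement:
  1. A     = {NW, S}
  2. kA    = {E, NW, S, NE}
  3. cA    = {N, W, E, SE, NE}
  4. ckA   = {N, W, SE}
  5. kcA   = {N, W, E, NW, S, SE, NE}
  6. kckA  = {N, W, S, SE, NE}
  7. ckcA  = ∅
  8. ckckA = {E, NW}
  9. kckckA = {E, NW, NE}
  10. ckckckA = {N, W, S, SE}
k, c of each give nothing new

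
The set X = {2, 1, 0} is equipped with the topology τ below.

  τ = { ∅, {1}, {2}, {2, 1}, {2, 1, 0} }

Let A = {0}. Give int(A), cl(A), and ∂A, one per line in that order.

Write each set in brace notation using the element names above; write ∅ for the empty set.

int(A) = ∅
cl(A)  = {0}
∂A     = {0}

U open, U⊆A: ∅. int(A) = ⋃ = ∅
X∖A={2, 1}, int(X∖A)={2, 1}, hence cl(A)={0}
∂A: remove int from cl → {0}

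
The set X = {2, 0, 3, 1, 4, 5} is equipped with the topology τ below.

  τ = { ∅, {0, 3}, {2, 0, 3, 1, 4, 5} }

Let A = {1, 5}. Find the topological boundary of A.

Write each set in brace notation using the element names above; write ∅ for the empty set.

{2, 1, 4, 5}

U open, U⊆A: ∅. int(A) = ⋃ = ∅
X∖A={2, 0, 3, 4}, int(X∖A)={0, 3}, hence cl(A)={2, 1, 4, 5}
∂A: remove int from cl → {2, 1, 4, 5}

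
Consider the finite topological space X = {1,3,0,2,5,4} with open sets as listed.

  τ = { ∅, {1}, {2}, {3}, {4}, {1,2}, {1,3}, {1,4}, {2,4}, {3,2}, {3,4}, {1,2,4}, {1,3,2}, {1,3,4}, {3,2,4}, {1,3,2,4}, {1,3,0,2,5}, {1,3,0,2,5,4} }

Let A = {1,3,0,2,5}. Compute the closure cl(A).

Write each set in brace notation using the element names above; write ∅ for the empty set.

{1,3,0,2,5}

complement {4}; its interior {4}; cl(A) = X∖{4} = {1,3,0,2,5}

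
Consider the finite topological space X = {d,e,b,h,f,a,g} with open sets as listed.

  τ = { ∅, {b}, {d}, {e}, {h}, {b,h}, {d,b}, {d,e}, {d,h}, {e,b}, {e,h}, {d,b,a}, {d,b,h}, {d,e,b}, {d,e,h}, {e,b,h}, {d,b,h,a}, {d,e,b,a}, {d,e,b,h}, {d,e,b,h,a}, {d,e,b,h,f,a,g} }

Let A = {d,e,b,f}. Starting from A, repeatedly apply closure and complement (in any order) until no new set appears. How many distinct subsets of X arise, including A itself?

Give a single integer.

X∖A={h,a,g}, int(X∖A)={h}, hence cl(A)={d,e,b,f,a,g}
Orbit (k=closure, c=complement):
  1. A     = {d,e,b,f}
  2. kA    = {d,e,b,f,a,g}
  3. cA    = {h,a,g}
  4. ckA   = {h}
  5. kcA   = {h,f,a,g}
  6. kckA  = {h,f,g}
  7. ckcA  = {d,e,b}
  8. ckckA = {d,e,b,a}
(closed under both — stop)

8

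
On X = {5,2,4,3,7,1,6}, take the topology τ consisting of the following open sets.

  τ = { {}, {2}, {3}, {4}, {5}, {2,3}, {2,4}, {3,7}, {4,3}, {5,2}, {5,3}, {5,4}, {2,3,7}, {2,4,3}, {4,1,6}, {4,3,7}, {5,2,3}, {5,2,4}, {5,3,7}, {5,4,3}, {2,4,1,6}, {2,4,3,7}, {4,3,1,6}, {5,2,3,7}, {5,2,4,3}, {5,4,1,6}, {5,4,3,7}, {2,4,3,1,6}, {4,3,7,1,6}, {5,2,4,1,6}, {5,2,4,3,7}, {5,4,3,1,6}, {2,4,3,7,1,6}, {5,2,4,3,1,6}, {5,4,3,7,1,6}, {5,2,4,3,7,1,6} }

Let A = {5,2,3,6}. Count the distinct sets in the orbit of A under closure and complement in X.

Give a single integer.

cl via duality: int({4,7,1}) = {4}, so X∖{4} = {5,2,3,7,1,6}
Write k for closure, c for complement:
  1. A     = {5,2,3,6}
  2. kA    = {5,2,3,7,1,6}
  3. cA    = {4,7,1}
  4. ckA   = {4}
  5. kcA   = {4,7,1,6}
  6. kckA  = {4,1,6}
  7. ckcA  = {5,2,3}
  8. ckckA = {5,2,3,7}
applying k or c yields no new set

8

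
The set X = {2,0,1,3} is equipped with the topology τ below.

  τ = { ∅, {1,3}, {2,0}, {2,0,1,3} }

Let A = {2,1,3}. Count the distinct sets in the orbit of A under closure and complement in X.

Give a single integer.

cl via duality: int({0}) = ∅, so X∖∅ = {2,0,1,3}
Write k for closure, c for complement:
  1. A     = {2,1,3}
  2. kA    = {2,0,1,3}
  3. cA    = {0}
  4. ckA   = ∅
  5. kcA   = {2,0}
  6. ckcA  = {1,3}
applying k or c yields no new set

6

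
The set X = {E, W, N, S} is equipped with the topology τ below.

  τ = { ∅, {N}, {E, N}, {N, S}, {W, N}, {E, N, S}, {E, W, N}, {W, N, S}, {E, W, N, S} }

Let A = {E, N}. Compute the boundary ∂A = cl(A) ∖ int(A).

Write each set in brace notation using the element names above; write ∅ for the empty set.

interior: largest open inside A is {E, N} (from ∅, {N}, {E, N})
cl via duality: int({W, S}) = ∅, so X∖∅ = {E, W, N, S}
cl∖int = {W, S}

{W, S}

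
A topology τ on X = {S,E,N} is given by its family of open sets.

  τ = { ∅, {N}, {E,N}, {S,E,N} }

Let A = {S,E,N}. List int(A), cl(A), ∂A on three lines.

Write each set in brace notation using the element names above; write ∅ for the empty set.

open subsets of A: ∅, {N}, {E,N}, {S,E,N}; so int(A) = {S,E,N}
closure: X∖int(X∖A) = X∖∅ = {S,E,N}
∂A = {S,E,N} minus {S,E,N} = ∅

int(A) = {S,E,N}
cl(A)  = {S,E,N}
∂A     = ∅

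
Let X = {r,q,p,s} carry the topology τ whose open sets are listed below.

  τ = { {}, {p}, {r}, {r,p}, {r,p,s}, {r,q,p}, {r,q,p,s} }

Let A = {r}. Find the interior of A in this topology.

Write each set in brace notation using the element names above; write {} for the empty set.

open subsets of A: {}, {r}; so int(A) = {r}

{r}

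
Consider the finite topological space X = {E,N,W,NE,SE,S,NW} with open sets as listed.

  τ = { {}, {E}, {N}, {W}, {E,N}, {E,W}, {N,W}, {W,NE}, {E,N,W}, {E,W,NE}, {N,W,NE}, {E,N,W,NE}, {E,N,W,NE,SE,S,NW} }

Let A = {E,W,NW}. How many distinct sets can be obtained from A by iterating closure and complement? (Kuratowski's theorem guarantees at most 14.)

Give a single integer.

8

cl via duality: int({N,NE,SE,S}) = {N}, so X∖{N} = {E,W,NE,SE,S,NW}
Write k for closure, c for complement:
  1. A     = {E,W,NW}
  2. kA    = {E,W,NE,SE,S,NW}
  3. cA    = {N,NE,SE,S}
  4. ckA   = {N}
  5. kcA   = {N,NE,SE,S,NW}
  6. kckA  = {N,SE,S,NW}
  7. ckcA  = {E,W}
  8. ckckA = {E,W,NE}
applying k or c yields no new set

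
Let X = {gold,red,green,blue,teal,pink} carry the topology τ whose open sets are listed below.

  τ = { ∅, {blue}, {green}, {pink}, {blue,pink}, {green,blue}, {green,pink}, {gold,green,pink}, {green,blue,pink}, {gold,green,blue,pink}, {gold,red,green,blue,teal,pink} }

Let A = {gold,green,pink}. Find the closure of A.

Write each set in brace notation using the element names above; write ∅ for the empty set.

{gold,red,green,teal,pink}

X∖A={red,blue,teal}, int(X∖A)={blue}, hence cl(A)={gold,red,green,teal,pink}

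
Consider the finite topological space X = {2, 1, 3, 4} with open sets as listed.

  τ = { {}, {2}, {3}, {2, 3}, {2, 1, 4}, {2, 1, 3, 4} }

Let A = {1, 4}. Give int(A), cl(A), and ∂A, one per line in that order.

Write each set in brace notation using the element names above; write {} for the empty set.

int(A) = {}
cl(A)  = {1, 4}
∂A     = {1, 4}

U open, U⊆A: {}. int(A) = ⋃ = {}
X∖A={2, 3}, int(X∖A)={2, 3}, hence cl(A)={1, 4}
∂A: remove int from cl → {1, 4}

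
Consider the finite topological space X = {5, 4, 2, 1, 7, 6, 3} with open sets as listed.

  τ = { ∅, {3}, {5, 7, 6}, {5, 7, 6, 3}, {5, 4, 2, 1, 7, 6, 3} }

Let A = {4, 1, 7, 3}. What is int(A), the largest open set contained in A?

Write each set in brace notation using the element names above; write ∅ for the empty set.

opens ⊆ A: ∅, {3}; union → int = {3}

{3}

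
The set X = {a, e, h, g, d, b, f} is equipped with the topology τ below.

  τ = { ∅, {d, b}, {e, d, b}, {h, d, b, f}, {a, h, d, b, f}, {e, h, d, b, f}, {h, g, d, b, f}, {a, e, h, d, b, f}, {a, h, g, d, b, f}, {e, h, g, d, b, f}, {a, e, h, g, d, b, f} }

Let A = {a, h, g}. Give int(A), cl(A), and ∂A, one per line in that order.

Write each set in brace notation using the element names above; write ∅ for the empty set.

opens ⊆ A: ∅; union → int = ∅
complement {e, d, b, f}; its interior {e, d, b}; cl(A) = X∖{e, d, b} = {a, h, g, f}
boundary = {a, h, g, f} ∖ ∅ = {a, h, g, f}

int(A) = ∅
cl(A)  = {a, h, g, f}
∂A     = {a, h, g, f}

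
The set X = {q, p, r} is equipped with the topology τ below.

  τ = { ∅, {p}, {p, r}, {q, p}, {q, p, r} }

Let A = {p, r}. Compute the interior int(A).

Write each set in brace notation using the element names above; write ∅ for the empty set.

U open, U⊆A: ∅, {p}, {p, r}. int(A) = ⋃ = {p, r}

{p, r}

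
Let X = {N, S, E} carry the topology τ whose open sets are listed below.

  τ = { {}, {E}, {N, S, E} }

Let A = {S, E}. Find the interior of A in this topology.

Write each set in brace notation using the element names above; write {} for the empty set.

{E}

open subsets of A: {}, {E}; so int(A) = {E}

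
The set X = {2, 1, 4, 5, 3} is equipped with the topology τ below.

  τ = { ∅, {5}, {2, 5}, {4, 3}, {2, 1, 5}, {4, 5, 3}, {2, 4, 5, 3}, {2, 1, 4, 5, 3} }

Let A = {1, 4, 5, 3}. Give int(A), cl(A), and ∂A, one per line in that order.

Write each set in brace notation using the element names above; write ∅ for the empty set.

U open, U⊆A: ∅, {5}, {4, 3}, {4, 5, 3}. int(A) = ⋃ = {4, 5, 3}
X∖A={2}, int(X∖A)=∅, hence cl(A)={2, 1, 4, 5, 3}
∂A: remove int from cl → {2, 1}

int(A) = {4, 5, 3}
cl(A)  = {2, 1, 4, 5, 3}
∂A     = {2, 1}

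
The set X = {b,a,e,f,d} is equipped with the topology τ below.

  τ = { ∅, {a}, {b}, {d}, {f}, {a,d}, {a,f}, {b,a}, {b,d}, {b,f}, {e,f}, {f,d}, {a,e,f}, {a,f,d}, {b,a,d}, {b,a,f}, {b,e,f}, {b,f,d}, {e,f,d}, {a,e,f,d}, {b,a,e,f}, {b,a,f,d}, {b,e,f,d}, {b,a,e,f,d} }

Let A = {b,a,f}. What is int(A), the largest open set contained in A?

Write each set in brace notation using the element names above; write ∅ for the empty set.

opens ⊆ A: ∅, {f}, {b}, {a}, {a,f}, {b,f}, {b,a}, {b,a,f}; union → int = {b,a,f}

{b,a,f}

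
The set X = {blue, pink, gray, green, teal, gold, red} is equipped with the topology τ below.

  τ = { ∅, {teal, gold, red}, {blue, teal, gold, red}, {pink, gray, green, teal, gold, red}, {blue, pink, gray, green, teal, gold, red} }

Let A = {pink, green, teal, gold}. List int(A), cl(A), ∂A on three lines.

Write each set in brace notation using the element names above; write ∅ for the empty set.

opens ⊆ A: ∅; union → int = ∅
complement {blue, gray, red}; its interior ∅; cl(A) = X∖∅ = {blue, pink, gray, green, teal, gold, red}
boundary = {blue, pink, gray, green, teal, gold, red} ∖ ∅ = {blue, pink, gray, green, teal, gold, red}

int(A) = ∅
cl(A)  = {blue, pink, gray, green, teal, gold, red}
∂A     = {blue, pink, gray, green, teal, gold, red}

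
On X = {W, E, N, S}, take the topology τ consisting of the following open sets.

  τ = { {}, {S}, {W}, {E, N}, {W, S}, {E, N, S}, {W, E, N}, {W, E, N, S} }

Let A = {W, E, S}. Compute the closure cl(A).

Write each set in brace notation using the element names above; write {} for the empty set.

{W, E, N, S}

cl via duality: int({N}) = {}, so X∖{} = {W, E, N, S}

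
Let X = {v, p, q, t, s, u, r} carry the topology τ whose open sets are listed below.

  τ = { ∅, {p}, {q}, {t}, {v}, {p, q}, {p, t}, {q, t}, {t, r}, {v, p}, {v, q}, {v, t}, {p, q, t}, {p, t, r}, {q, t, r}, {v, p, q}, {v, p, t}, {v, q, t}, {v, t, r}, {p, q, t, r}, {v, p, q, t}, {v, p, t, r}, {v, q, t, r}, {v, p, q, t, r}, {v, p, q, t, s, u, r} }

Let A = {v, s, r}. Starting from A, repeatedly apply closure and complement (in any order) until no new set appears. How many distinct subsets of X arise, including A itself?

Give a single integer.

8

cl via duality: int({p, q, t, u}) = {p, q, t}, so X∖{p, q, t} = {v, s, u, r}
Write k for closure, c for complement:
  1. A     = {v, s, r}
  2. kA    = {v, s, u, r}
  3. cA    = {p, q, t, u}
  4. ckA   = {p, q, t}
  5. kcA   = {p, q, t, s, u, r}
  6. ckcA  = {v}
  7. kckcA = {v, s, u}
  8. ckckcA = {p, q, t, r}
applying k or c yields no new set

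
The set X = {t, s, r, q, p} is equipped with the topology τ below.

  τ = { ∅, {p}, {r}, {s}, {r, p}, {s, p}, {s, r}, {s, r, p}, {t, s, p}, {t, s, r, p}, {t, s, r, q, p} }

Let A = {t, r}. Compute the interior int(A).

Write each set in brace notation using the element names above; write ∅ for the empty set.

opens ⊆ A: ∅, {r}; union → int = {r}

{r}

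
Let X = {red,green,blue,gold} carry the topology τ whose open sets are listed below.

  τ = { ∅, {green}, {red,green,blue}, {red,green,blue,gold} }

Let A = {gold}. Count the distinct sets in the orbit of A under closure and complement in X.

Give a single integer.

4

complement {red,green,blue}; its interior {red,green,blue}; cl(A) = X∖{red,green,blue} = {gold}
With k = closure, c = complement:
  1. A     = {gold}
  2. cA    = {red,green,blue}
  3. kcA   = {red,green,blue,gold}
  4. ckcA  = ∅
k, c of each give nothing new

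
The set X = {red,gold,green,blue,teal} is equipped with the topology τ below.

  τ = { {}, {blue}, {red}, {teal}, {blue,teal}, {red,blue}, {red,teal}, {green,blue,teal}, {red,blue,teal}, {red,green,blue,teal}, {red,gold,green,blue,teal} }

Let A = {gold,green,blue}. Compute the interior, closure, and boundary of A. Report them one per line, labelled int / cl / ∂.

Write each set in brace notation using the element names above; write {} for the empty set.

int(A) = {blue}
cl(A)  = {gold,green,blue}
∂A     = {gold,green}

open subsets of A: {}, {blue}; so int(A) = {blue}
closure: X∖int(X∖A) = X∖{red,teal} = {gold,green,blue}
∂A = {gold,green,blue} minus {blue} = {gold,green}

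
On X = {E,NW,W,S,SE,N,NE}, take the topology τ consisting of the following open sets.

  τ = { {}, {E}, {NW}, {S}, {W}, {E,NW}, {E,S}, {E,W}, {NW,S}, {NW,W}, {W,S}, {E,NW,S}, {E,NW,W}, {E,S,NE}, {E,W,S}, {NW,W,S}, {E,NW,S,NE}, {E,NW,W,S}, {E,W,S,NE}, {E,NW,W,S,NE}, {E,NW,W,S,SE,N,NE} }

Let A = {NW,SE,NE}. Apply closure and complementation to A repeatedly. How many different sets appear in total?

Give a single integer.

8

closure: X∖int(X∖A) = X∖{E,W,S} = {NW,SE,N,NE}
Let k=closure and c=complement:
  1. A     = {NW,SE,NE}
  2. kA    = {NW,SE,N,NE}
  3. cA    = {E,W,S,N}
  4. ckA   = {E,W,S}
  5. kcA   = {E,W,S,SE,N,NE}
  6. ckcA  = {NW}
  7. kckcA = {NW,SE,N}
  8. ckckcA = {E,W,S,NE}
— saturated at 8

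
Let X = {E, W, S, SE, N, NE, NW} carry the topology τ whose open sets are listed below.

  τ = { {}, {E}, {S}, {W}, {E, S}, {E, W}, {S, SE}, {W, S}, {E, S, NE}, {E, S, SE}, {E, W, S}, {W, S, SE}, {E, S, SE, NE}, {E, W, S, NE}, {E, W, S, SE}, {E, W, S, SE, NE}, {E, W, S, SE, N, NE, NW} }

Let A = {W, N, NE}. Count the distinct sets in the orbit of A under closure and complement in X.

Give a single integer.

8

closure: X∖int(X∖A) = X∖{E, S, SE} = {W, N, NE, NW}
Let k=closure and c=complement:
  1. A     = {W, N, NE}
  2. kA    = {W, N, NE, NW}
  3. cA    = {E, S, SE, NW}
  4. ckA   = {E, S, SE}
  5. kcA   = {E, S, SE, N, NE, NW}
  6. ckcA  = {W}
  7. kckcA = {W, N, NW}
  8. ckckcA = {E, S, SE, NE}
— saturated at 8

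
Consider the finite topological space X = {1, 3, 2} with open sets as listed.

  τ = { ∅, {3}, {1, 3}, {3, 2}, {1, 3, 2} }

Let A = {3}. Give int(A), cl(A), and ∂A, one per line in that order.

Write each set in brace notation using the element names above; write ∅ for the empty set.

int(A) = {3}
cl(A)  = {1, 3, 2}
∂A     = {1, 2}

open subsets of A: ∅, {3}; so int(A) = {3}
closure: X∖int(X∖A) = X∖∅ = {1, 3, 2}
∂A = {1, 3, 2} minus {3} = {1, 2}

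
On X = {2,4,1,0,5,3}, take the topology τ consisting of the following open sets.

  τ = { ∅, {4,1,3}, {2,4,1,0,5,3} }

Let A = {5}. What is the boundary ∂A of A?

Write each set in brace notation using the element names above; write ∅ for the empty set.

open subsets of A: ∅; so int(A) = ∅
closure: X∖int(X∖A) = X∖{4,1,3} = {2,0,5}
∂A = {2,0,5} minus ∅ = {2,0,5}

{2,0,5}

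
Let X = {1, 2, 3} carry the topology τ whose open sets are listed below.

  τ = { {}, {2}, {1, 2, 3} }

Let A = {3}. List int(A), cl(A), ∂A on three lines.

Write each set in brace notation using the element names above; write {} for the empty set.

opens ⊆ A: {}; union → int = {}
complement {1, 2}; its interior {2}; cl(A) = X∖{2} = {1, 3}
boundary = {1, 3} ∖ {} = {1, 3}

int(A) = {}
cl(A)  = {1, 3}
∂A     = {1, 3}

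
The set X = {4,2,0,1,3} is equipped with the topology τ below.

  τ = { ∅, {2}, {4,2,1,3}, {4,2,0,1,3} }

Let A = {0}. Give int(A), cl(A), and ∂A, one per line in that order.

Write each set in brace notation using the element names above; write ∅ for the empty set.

opens ⊆ A: ∅; union → int = ∅
complement {4,2,1,3}; its interior {4,2,1,3}; cl(A) = X∖{4,2,1,3} = {0}
boundary = {0} ∖ ∅ = {0}

int(A) = ∅
cl(A)  = {0}
∂A     = {0}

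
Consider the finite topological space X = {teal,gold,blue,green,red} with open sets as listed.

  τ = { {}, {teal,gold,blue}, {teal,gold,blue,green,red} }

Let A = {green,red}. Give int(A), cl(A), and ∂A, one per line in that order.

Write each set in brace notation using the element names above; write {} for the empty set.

int(A) = {}
cl(A)  = {green,red}
∂A     = {green,red}

interior: largest open inside A is {} (from {})
cl via duality: int({teal,gold,blue}) = {teal,gold,blue}, so X∖{teal,gold,blue} = {green,red}
cl∖int = {green,red}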